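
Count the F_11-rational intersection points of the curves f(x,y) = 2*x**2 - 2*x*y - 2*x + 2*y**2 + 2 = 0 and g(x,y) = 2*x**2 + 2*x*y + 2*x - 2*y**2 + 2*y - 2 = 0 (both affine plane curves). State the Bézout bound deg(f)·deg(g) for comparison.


Common zeros: {(3, 4), (9, 3)}; count = 2; Bézout bound = 4.

deg(f) = 2, deg(g) = 2, so Bézout bound = 4.
Scan x ∈ F_11. For each x, list the y ∈ F_11 with f(x, y) ≡ 0 and those with g(x, y) ≡ 0 (mod 11); the common zeros in that column are the intersection.
  x = 0: f ≡ 0 at y ∈ ∅; g ≡ 0 at y ∈ ∅; common: ∅.
  x = 1: f ≡ 0 at y ∈ ∅; g ≡ 0 at y ∈ ∅; common: ∅.
  x = 2: f ≡ 0 at y ∈ {4, 9}; g ≡ 0 at y ∈ ∅; common: ∅.
  x = 3: f ≡ 0 at y ∈ {4, 10}; g ≡ 0 at y ∈ {0, 4}; common: {4}.
  x = 4: f ≡ 0 at y ∈ ∅; g ≡ 0 at y ∈ ∅; common: ∅.
  x = 5: f ≡ 0 at y ∈ ∅; g ≡ 0 at y ∈ {7, 10}; common: ∅.
  x = 6: f ≡ 0 at y ∈ {3}; g ≡ 0 at y ∈ {8, 10}; common: ∅.
  x = 7: f ≡ 0 at y ∈ {2, 5}; g ≡ 0 at y ∈ {0, 8}; common: ∅.
  x = 8: f ≡ 0 at y ∈ {9, 10}; g ≡ 0 at y ∈ ∅; common: ∅.
  x = 9: f ≡ 0 at y ∈ {3, 6}; g ≡ 0 at y ∈ {3, 7}; common: {3}.
  x = 10: f ≡ 0 at y ∈ {5}; g ≡ 0 at y ∈ ∅; common: ∅.
Collecting: common zeros = {(3, 4), (9, 3)}, so the count is 2.
Comparison with the Bézout bound: 2 ≤ 4 = deg(f)·deg(g), as expected for curves with no common component (the affine F_11-count falls short of the bound because intersections may lie at infinity, over extension fields, or carry multiplicity).


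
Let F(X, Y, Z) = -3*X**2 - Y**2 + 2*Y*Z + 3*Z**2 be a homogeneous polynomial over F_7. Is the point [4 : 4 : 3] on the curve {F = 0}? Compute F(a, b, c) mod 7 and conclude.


F(4,4,3) ≡ 1 (mod 7); P is NOT on the curve.

Evaluate F(4, 4, 3) term-by-term (mod 7).
  -3*X**2 ↦ -3·16·1·1 = -48
  -Y**2 ↦ -1·1·16·1 = -16
  2*Y*Z ↦ 2·1·4·3 = 24
  3*Z**2 ↦ 3·1·1·9 = 27
Sum: F(4, 4, 3) = (-48) + (-16) + (24) + (27) = -13.
Reducing mod 7: -13 ≡ 1 (mod 7).
Since F(a, b, c) ≡ 1 ≠ 0 (mod 7), P does NOT lie on the curve.


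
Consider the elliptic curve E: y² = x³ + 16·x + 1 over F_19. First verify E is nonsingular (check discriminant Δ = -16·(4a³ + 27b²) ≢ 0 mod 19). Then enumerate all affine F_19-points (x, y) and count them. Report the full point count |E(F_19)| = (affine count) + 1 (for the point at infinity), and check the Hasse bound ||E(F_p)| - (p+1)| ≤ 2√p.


Affine points = {(0, 1), (0, 18), (3, 0), (5, 4), (5, 15), (6, 3), (6, 16), (7, 0), (9, 0), (11, 8), (11, 11), (14, 9), (14, 10), (15, 5), (15, 14)}; affine count = 15; |E(F_19)| = 16.

Discriminant check: Δ ∝ 4a³ + 27b² = 4·16³ + 27·1² = 4·4096 + 27·1 ≡ 14 (mod 19). Nonzero ⇒ E is nonsingular.
For each x ∈ F_19, compute rhs = x³ + 16·x + 1 mod 19, then count y ∈ F_19 with y² ≡ rhs.
  x = 0: rhs = 1, matching y values: 1, 18 (2 points).
  x = 1: rhs = 18, matching y values: none (0 points).
  x = 2: rhs = 3, matching y values: none (0 points).
  x = 3: rhs = 0, matching y values: 0 (1 points).
  x = 4: rhs = 15, matching y values: none (0 points).
  x = 5: rhs = 16, matching y values: 4, 15 (2 points).
  x = 6: rhs = 9, matching y values: 3, 16 (2 points).
  x = 7: rhs = 0, matching y values: 0 (1 points).
  x = 8: rhs = 14, matching y values: none (0 points).
  x = 9: rhs = 0, matching y values: 0 (1 points).
  x = 10: rhs = 2, matching y values: none (0 points).
  x = 11: rhs = 7, matching y values: 8, 11 (2 points).
  x = 12: rhs = 2, matching y values: none (0 points).
  x = 13: rhs = 12, matching y values: none (0 points).
  x = 14: rhs = 5, matching y values: 9, 10 (2 points).
  x = 15: rhs = 6, matching y values: 5, 14 (2 points).
  x = 16: rhs = 2, matching y values: none (0 points).
  x = 17: rhs = 18, matching y values: none (0 points).
  x = 18: rhs = 3, matching y values: none (0 points).
Total affine count: 15.
Full point count |E(F_19)| = 15 + 1 = 16.
Hasse bound: |16 − (19+1)| = |-4| = 4 ≤ 2√19 ≈ 8.7178 ✓.


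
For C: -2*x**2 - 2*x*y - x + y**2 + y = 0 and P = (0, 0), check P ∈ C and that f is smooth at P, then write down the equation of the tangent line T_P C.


Tangent line at P: -x + y = 0.

Step 1: f(0, 0) = 0, so P lies on C.
Step 2: partial derivatives
  f_x(x, y) = -4*x - 2*y - 1, f_y(x, y) = -2*x + 2*y + 1.
  f_x(P) = -1, f_y(P) = 1 (gradient nonzero, so P is smooth).
Step 3: tangent line at P: -1·(x − 0) + 1·(y − 0) = 0.
Expanding: -x + y = 0.


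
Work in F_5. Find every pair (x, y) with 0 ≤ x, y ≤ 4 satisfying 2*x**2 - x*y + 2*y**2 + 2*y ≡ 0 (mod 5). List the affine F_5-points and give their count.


Affine F_5-points: {(0, 0), (0, 4), (1, 1), (2, 1), (2, 4)}; count = 5.

For each of the 25 pairs (x, y) ∈ F_5², evaluate f(x, y) mod 5. Record the zeros.
  x = 0: [0↦0, 1↦4, 2↦2, 3↦4, 4↦0]  zeros at y ∈ {0, 4}
  x = 1: [0↦2, 1↦0, 2↦2, 3↦3, 4↦3]  zeros at y ∈ {1}
  x = 2: [0↦3, 1↦0, 2↦1, 3↦1, 4↦0]  zeros at y ∈ {1, 4}
  x = 3: [0↦3, 1↦4, 2↦4, 3↦3, 4↦1]  zeros at y ∈ ∅
  x = 4: [0↦2, 1↦2, 2↦1, 3↦4, 4↦1]  zeros at y ∈ ∅
Collecting zeros: affine points = {(0, 0), (0, 4), (1, 1), (2, 1), (2, 4)}.
Total count |C(F_5)_aff| = 5.


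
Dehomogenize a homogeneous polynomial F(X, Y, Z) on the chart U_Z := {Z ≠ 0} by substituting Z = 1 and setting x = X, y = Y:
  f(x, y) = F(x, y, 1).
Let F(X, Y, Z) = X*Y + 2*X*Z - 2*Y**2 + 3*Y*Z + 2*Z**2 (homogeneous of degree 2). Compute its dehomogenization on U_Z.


f(x, y) = x*y + 2*x - 2*y**2 + 3*y + 2

On U_Z we set Z = 1. Each monomial c·X^i·Y^j·Z^k in F becomes c·x^i·y^j·1^k = c·x^i·y^j.
Substituting Z = 1: F(X, Y, 1) = x*y + 2*x - 2*y**2 + 3*y + 2.
Note: deg(f) ≤ deg(F) = 2; strict inequality happens when F is divisible by Z (lost terms).


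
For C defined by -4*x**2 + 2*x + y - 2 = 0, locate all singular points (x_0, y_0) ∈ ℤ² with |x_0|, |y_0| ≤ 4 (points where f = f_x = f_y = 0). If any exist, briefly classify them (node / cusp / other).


No singular points in the scanned grid; C is smooth there.

Compute partial derivatives:
  f_x = 2 - 8*x.
  f_y = 1.
f_y = 1 is a nonzero constant, so f_y never vanishes: no point (x, y) can satisfy f = f_x = f_y = 0. In particular no (x, y) ∈ {−4, ..., 4}² is singular; the curve is smooth.


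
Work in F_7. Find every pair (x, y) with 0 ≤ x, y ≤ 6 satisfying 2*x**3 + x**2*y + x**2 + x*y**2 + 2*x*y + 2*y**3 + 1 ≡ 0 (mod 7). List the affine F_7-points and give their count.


Affine F_7-points: {(1, 5), (1, 6), (2, 0), (3, 1), (4, 1), (5, 5), (6, 0), (6, 1), (6, 3)}; count = 9.

For each of the 49 pairs (x, y) ∈ F_7², evaluate f(x, y) mod 7. Record the zeros.
  x = 0: [0↦1, 1↦3, 2↦3, 3↦6, 4↦3, 5↦6, 6↦6]  zeros at y ∈ ∅
  x = 1: [0↦4, 1↦3, 2↦2, 3↦6, 4↦6, 5↦0, 6↦0]  zeros at y ∈ {5, 6}
  x = 2: [0↦0, 1↦5, 2↦5, 3↦5, 4↦3, 5↦4, 6↦6]  zeros at y ∈ {0}
  x = 3: [0↦1, 1↦0, 2↦3, 3↦1, 4↦6, 5↦2, 6↦1]  zeros at y ∈ {1}
  x = 4: [0↦5, 1↦0, 2↦1, 3↦6, 4↦6, 5↦6, 6↦4]  zeros at y ∈ {1}
  x = 5: [0↦3, 1↦3, 2↦4, 3↦4, 4↦1, 5↦0, 6↦6]  zeros at y ∈ {5}
  x = 6: [0↦0, 1↦0, 2↦3, 3↦0, 4↦3, 5↦3, 6↦5]  zeros at y ∈ {0, 1, 3}
Collecting zeros: affine points = {(1, 5), (1, 6), (2, 0), (3, 1), (4, 1), (5, 5), (6, 0), (6, 1), (6, 3)}.
Total count |C(F_7)_aff| = 9.


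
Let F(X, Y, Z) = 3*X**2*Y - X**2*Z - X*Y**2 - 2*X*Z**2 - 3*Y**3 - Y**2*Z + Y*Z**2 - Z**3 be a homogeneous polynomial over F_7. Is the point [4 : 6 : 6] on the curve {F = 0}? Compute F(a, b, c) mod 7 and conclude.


F(4,6,6) ≡ 2 (mod 7); P is NOT on the curve.

Evaluate F(4, 6, 6) term-by-term (mod 7).
  3*X**2*Y ↦ 3·16·6·1 = 288
  -X**2*Z ↦ -1·16·1·6 = -96
  -X*Y**2 ↦ -1·4·36·1 = -144
  -2*X*Z**2 ↦ -2·4·1·36 = -288
  -3*Y**3 ↦ -3·1·216·1 = -648
  -Y**2*Z ↦ -1·1·36·6 = -216
  Y*Z**2 ↦ 1·1·6·36 = 216
  -Z**3 ↦ -1·1·1·216 = -216
Sum: F(4, 6, 6) = (288) + (-96) + (-144) + (-288) + (-648) + (-216) + (216) + (-216) = -1104.
Reducing mod 7: -1104 ≡ 2 (mod 7).
Since F(a, b, c) ≡ 2 ≠ 0 (mod 7), P does NOT lie on the curve.


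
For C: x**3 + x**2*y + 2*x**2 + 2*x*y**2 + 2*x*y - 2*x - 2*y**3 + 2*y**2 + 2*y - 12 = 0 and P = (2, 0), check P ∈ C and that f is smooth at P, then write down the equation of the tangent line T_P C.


Tangent line at P: 18*x + 10*y - 36 = 0.

Step 1: f(2, 0) = 0, so P lies on C.
Step 2: partial derivatives
  f_x(x, y) = 3*x**2 + 2*x*y + 4*x + 2*y**2 + 2*y - 2, f_y(x, y) = x**2 + 4*x*y + 2*x - 6*y**2 + 4*y + 2.
  f_x(P) = 18, f_y(P) = 10 (gradient nonzero, so P is smooth).
Step 3: tangent line at P: 18·(x − 2) + 10·(y − 0) = 0.
Expanding: 18*x + 10*y - 36 = 0.


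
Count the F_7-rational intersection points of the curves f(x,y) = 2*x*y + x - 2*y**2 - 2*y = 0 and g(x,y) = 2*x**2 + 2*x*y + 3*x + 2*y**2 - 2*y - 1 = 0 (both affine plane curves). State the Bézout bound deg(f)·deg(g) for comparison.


Common zeros: {(6, 4)}; count = 1; Bézout bound = 4.

deg(f) = 2, deg(g) = 2, so Bézout bound = 4.
Scan x ∈ F_7. For each x, list the y ∈ F_7 with f(x, y) ≡ 0 and those with g(x, y) ≡ 0 (mod 7); the common zeros in that column are the intersection.
  x = 0: f ≡ 0 at y ∈ {0, 6}; g ≡ 0 at y ∈ ∅; common: ∅.
  x = 1: f ≡ 0 at y ∈ {2, 5}; g ≡ 0 at y ∈ ∅; common: ∅.
  x = 2: f ≡ 0 at y ∈ ∅; g ≡ 0 at y ∈ ∅; common: ∅.
  x = 3: f ≡ 0 at y ∈ ∅; g ≡ 0 at y ∈ {2, 3}; common: ∅.
  x = 4: f ≡ 0 at y ∈ ∅; g ≡ 0 at y ∈ {2}; common: ∅.
  x = 5: f ≡ 0 at y ∈ ∅; g ≡ 0 at y ∈ {5}; common: ∅.
  x = 6: f ≡ 0 at y ∈ {1, 4}; g ≡ 0 at y ∈ {4, 5}; common: {4}.
Collecting: common zeros = {(6, 4)}, so the count is 1.
Comparison with the Bézout bound: 1 ≤ 4 = deg(f)·deg(g), as expected for curves with no common component (the affine F_7-count falls short of the bound because intersections may lie at infinity, over extension fields, or carry multiplicity).


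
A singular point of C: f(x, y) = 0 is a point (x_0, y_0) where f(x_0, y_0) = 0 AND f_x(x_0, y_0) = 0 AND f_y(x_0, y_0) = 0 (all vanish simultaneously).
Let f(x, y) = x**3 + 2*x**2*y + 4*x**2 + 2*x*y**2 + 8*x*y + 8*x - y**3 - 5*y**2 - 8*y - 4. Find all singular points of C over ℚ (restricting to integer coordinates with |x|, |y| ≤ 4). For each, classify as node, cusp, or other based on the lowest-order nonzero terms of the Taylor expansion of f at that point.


Singular points: {(0, -2)}; classification: cusp.

Compute partial derivatives:
  f_x = 3*x**2 + 4*x*y + 8*x + 2*y**2 + 8*y + 8.
  f_y = 2*x**2 + 4*x*y + 8*x - 3*y**2 - 10*y - 8.
Scan x_0 ∈ {−4, ..., 4}. For each x_0, f_y(x_0, y) is a polynomial in y; find its integer roots y ∈ {−4, ..., 4}, then test f_x and f at those candidates.
  x = -4: f_y(-4, y) = -3*y**2 - 26*y - 8; no integer root y with |y| ≤ 4.
  x = -3: f_y(-3, y) = -3*y**2 - 22*y - 14; no integer root y with |y| ≤ 4.
  x = -2: f_y(-2, y) = -3*y**2 - 18*y - 16; no integer root y with |y| ≤ 4.
  x = -1: f_y(-1, y) = -3*y**2 - 14*y - 14; no integer root y with |y| ≤ 4.
  x = 0: f_y(0, y) = -3*y**2 - 10*y - 8; vanishes at y ∈ {-2}. (0, -2): f_x = 0, f = 0 — SINGULAR.
  x = 1: f_y(1, y) = -3*y**2 - 6*y + 2; no integer root y with |y| ≤ 4.
  x = 2: f_y(2, y) = -3*y**2 - 2*y + 16; vanishes at y ∈ {2}. (2, 2): f_x = 76 ≠ 0.
  x = 3: f_y(3, y) = -3*y**2 + 2*y + 34; no integer root y with |y| ≤ 4.
  x = 4: f_y(4, y) = -3*y**2 + 6*y + 56; no integer root y with |y| ≤ 4.
Only singular point on the grid: (0, -2).
Classify: substitute x = 0 + u, y = -2 + v and expand: f = u**3 + 2*u**2*v + 2*u*v**2 - v**3 + v**2.
No constant or linear terms (consistent with a singular point). Quadratic part: v**2. Cubic part: u**3 + 2*u**2*v + 2*u*v**2 - v**3.
The quadratic part v**2 is a perfect square, so there is a single (double) tangent line v = 0, i.e. y = -2. Restricting the cubic part to that line (v = 0) leaves u**3 ≠ 0, so f is not divisible by v and the branch is v² ≈ -u**3 to lowest order — this is a cusp.
Classification: cusp.


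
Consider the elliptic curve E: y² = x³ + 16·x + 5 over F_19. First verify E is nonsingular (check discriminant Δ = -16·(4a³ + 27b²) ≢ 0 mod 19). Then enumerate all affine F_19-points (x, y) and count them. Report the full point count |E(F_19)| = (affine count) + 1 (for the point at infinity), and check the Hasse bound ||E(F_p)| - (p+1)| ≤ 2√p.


Affine points = {(0, 9), (0, 10), (2, 8), (2, 11), (3, 2), (3, 17), (4, 0), (5, 1), (5, 18), (7, 2), (7, 17), (9, 2), (9, 17), (10, 5), (10, 14), (11, 7), (11, 12), (12, 5), (12, 14), (13, 4), (13, 15), (14, 3), (14, 16), (16, 5), (16, 14), (18, 8), (18, 11)}; affine count = 27; |E(F_19)| = 28.

Discriminant check: Δ ∝ 4a³ + 27b² = 4·16³ + 27·5² = 4·4096 + 27·25 ≡ 16 (mod 19). Nonzero ⇒ E is nonsingular.
For each x ∈ F_19, compute rhs = x³ + 16·x + 5 mod 19, then count y ∈ F_19 with y² ≡ rhs.
  x = 0: rhs = 5, matching y values: 9, 10 (2 points).
  x = 1: rhs = 3, matching y values: none (0 points).
  x = 2: rhs = 7, matching y values: 8, 11 (2 points).
  x = 3: rhs = 4, matching y values: 2, 17 (2 points).
  x = 4: rhs = 0, matching y values: 0 (1 points).
  x = 5: rhs = 1, matching y values: 1, 18 (2 points).
  x = 6: rhs = 13, matching y values: none (0 points).
  x = 7: rhs = 4, matching y values: 2, 17 (2 points).
  x = 8: rhs = 18, matching y values: none (0 points).
  x = 9: rhs = 4, matching y values: 2, 17 (2 points).
  x = 10: rhs = 6, matching y values: 5, 14 (2 points).
  x = 11: rhs = 11, matching y values: 7, 12 (2 points).
  x = 12: rhs = 6, matching y values: 5, 14 (2 points).
  x = 13: rhs = 16, matching y values: 4, 15 (2 points).
  x = 14: rhs = 9, matching y values: 3, 16 (2 points).
  x = 15: rhs = 10, matching y values: none (0 points).
  x = 16: rhs = 6, matching y values: 5, 14 (2 points).
  x = 17: rhs = 3, matching y values: none (0 points).
  x = 18: rhs = 7, matching y values: 8, 11 (2 points).
Total affine count: 27.
Full point count |E(F_19)| = 27 + 1 = 28.
Hasse bound: |28 − (19+1)| = |8| = 8 ≤ 2√19 ≈ 8.7178 ✓.


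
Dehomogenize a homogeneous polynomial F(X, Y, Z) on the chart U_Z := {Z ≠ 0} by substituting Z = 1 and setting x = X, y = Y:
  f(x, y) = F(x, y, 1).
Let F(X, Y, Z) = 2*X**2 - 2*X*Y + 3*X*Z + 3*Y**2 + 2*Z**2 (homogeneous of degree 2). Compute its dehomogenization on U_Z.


f(x, y) = 2*x**2 - 2*x*y + 3*x + 3*y**2 + 2

On U_Z we set Z = 1. Each monomial c·X^i·Y^j·Z^k in F becomes c·x^i·y^j·1^k = c·x^i·y^j.
Substituting Z = 1: F(X, Y, 1) = 2*x**2 - 2*x*y + 3*x + 3*y**2 + 2.
Note: deg(f) ≤ deg(F) = 2; strict inequality happens when F is divisible by Z (lost terms).


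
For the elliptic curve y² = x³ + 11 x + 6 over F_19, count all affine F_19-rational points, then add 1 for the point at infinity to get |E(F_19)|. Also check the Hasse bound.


Affine points = {(0, 5), (0, 14), (2, 6), (2, 13), (3, 3), (3, 16), (4, 0), (8, 6), (8, 13), (9, 6), (9, 13), (12, 2), (12, 17), (13, 3), (13, 16), (14, 4), (14, 15)}; affine count = 17; |E(F_19)| = 18.

Discriminant check: Δ ∝ 4a³ + 27b² = 4·11³ + 27·6² = 4·1331 + 27·36 ≡ 7 (mod 19). Nonzero ⇒ E is nonsingular.
For each x ∈ F_19, compute rhs = x³ + 11·x + 6 mod 19, then count y ∈ F_19 with y² ≡ rhs.
  x = 0: rhs = 6, matching y values: 5, 14 (2 points).
  x = 1: rhs = 18, matching y values: none (0 points).
  x = 2: rhs = 17, matching y values: 6, 13 (2 points).
  x = 3: rhs = 9, matching y values: 3, 16 (2 points).
  x = 4: rhs = 0, matching y values: 0 (1 points).
  x = 5: rhs = 15, matching y values: none (0 points).
  x = 6: rhs = 3, matching y values: none (0 points).
  x = 7: rhs = 8, matching y values: none (0 points).
  x = 8: rhs = 17, matching y values: 6, 13 (2 points).
  x = 9: rhs = 17, matching y values: 6, 13 (2 points).
  x = 10: rhs = 14, matching y values: none (0 points).
  x = 11: rhs = 14, matching y values: none (0 points).
  x = 12: rhs = 4, matching y values: 2, 17 (2 points).
  x = 13: rhs = 9, matching y values: 3, 16 (2 points).
  x = 14: rhs = 16, matching y values: 4, 15 (2 points).
  x = 15: rhs = 12, matching y values: none (0 points).
  x = 16: rhs = 3, matching y values: none (0 points).
  x = 17: rhs = 14, matching y values: none (0 points).
  x = 18: rhs = 13, matching y values: none (0 points).
Total affine count: 17.
Full point count |E(F_19)| = 17 + 1 = 18.
Hasse bound: |18 − (19+1)| = |-2| = 2 ≤ 2√19 ≈ 8.7178 ✓.


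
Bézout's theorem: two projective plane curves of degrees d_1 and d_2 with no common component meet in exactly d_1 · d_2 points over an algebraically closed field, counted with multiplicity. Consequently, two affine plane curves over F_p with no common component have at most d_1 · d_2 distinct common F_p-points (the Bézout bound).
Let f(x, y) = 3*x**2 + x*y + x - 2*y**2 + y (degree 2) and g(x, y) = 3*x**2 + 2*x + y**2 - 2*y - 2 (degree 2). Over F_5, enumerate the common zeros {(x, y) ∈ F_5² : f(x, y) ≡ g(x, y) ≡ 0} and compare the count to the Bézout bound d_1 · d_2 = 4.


Common zeros: ∅; count = 0; Bézout bound = 4.

deg(f) = 2, deg(g) = 2, so Bézout bound = 4.
Scan x ∈ F_5. For each x, list the y ∈ F_5 with f(x, y) ≡ 0 and those with g(x, y) ≡ 0 (mod 5); the common zeros in that column are the intersection.
  x = 0: f ≡ 0 at y ∈ {0, 3}; g ≡ 0 at y ∈ ∅; common: ∅.
  x = 1: f ≡ 0 at y ∈ {2, 4}; g ≡ 0 at y ∈ ∅; common: ∅.
  x = 2: f ≡ 0 at y ∈ {1, 3}; g ≡ 0 at y ∈ ∅; common: ∅.
  x = 3: f ≡ 0 at y ∈ {0, 2}; g ≡ 0 at y ∈ {1}; common: ∅.
  x = 4: f ≡ 0 at y ∈ {1, 4}; g ≡ 0 at y ∈ ∅; common: ∅.
Collecting: common zeros = ∅, so the count is 0.
Comparison with the Bézout bound: 0 ≤ 4 = deg(f)·deg(g), as expected for curves with no common component (the affine F_5-count falls short of the bound because intersections may lie at infinity, over extension fields, or carry multiplicity).


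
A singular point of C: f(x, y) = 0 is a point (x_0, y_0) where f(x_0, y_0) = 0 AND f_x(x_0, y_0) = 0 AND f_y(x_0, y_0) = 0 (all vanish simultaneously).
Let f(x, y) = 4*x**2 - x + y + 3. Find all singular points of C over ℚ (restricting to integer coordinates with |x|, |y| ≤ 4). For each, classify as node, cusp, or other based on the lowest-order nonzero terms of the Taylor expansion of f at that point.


No singular points in the scanned grid; C is smooth there.

Compute partial derivatives:
  f_x = 8*x - 1.
  f_y = 1.
f_y = 1 is a nonzero constant, so f_y never vanishes: no point (x, y) can satisfy f = f_x = f_y = 0. In particular no (x, y) ∈ {−4, ..., 4}² is singular; the curve is smooth.


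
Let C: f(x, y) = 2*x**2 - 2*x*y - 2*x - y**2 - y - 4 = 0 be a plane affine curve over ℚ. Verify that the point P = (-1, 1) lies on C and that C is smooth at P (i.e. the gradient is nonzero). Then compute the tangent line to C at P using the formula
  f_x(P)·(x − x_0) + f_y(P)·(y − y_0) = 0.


Tangent line at P: -8*x - y - 7 = 0.

Step 1: f(-1, 1) = 0, so P lies on C.
Step 2: partial derivatives
  f_x(x, y) = 4*x - 2*y - 2, f_y(x, y) = -2*x - 2*y - 1.
  f_x(P) = -8, f_y(P) = -1 (gradient nonzero, so P is smooth).
Step 3: tangent line at P: -8·(x − -1) + -1·(y − 1) = 0.
Expanding: -8*x - y - 7 = 0.


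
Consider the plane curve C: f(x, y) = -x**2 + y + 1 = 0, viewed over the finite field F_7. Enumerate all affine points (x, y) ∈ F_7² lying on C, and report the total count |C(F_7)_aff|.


Affine F_7-points: {(0, 6), (1, 0), (2, 3), (3, 1), (4, 1), (5, 3), (6, 0)}; count = 7.

For each of the 49 pairs (x, y) ∈ F_7², evaluate f(x, y) mod 7. Record the zeros.
  x = 0: [0↦1, 1↦2, 2↦3, 3↦4, 4↦5, 5↦6, 6↦0]  zeros at y ∈ {6}
  x = 1: [0↦0, 1↦1, 2↦2, 3↦3, 4↦4, 5↦5, 6↦6]  zeros at y ∈ {0}
  x = 2: [0↦4, 1↦5, 2↦6, 3↦0, 4↦1, 5↦2, 6↦3]  zeros at y ∈ {3}
  x = 3: [0↦6, 1↦0, 2↦1, 3↦2, 4↦3, 5↦4, 6↦5]  zeros at y ∈ {1}
  x = 4: [0↦6, 1↦0, 2↦1, 3↦2, 4↦3, 5↦4, 6↦5]  zeros at y ∈ {1}
  x = 5: [0↦4, 1↦5, 2↦6, 3↦0, 4↦1, 5↦2, 6↦3]  zeros at y ∈ {3}
  x = 6: [0↦0, 1↦1, 2↦2, 3↦3, 4↦4, 5↦5, 6↦6]  zeros at y ∈ {0}
Collecting zeros: affine points = {(0, 6), (1, 0), (2, 3), (3, 1), (4, 1), (5, 3), (6, 0)}.
Total count |C(F_7)_aff| = 7.


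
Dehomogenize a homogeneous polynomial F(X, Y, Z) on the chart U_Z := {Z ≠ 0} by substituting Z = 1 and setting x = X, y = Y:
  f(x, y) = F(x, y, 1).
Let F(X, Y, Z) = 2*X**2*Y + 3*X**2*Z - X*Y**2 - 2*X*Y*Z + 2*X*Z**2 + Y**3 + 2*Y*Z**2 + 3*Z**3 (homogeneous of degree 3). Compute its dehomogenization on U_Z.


f(x, y) = 2*x**2*y + 3*x**2 - x*y**2 - 2*x*y + 2*x + y**3 + 2*y + 3

On U_Z we set Z = 1. Each monomial c·X^i·Y^j·Z^k in F becomes c·x^i·y^j·1^k = c·x^i·y^j.
Substituting Z = 1: F(X, Y, 1) = 2*x**2*y + 3*x**2 - x*y**2 - 2*x*y + 2*x + y**3 + 2*y + 3.
Note: deg(f) ≤ deg(F) = 3; strict inequality happens when F is divisible by Z (lost terms).


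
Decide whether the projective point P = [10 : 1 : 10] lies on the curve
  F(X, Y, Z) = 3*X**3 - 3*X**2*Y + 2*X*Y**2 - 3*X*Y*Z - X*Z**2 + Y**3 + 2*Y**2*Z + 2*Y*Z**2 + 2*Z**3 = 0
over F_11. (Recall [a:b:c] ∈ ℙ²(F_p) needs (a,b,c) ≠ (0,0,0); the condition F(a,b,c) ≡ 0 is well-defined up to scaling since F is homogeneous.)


F(10,1,10) ≡ 0 (mod 11); P is on the curve.

Evaluate F(10, 1, 10) term-by-term (mod 11).
  3*X**3 ↦ 3·1000·1·1 = 3000
  -3*X**2*Y ↦ -3·100·1·1 = -300
  2*X*Y**2 ↦ 2·10·1·1 = 20
  -3*X*Y*Z ↦ -3·10·1·10 = -300
  -X*Z**2 ↦ -1·10·1·100 = -1000
  Y**3 ↦ 1·1·1·1 = 1
  2*Y**2*Z ↦ 2·1·1·10 = 20
  2*Y*Z**2 ↦ 2·1·1·100 = 200
  2*Z**3 ↦ 2·1·1·1000 = 2000
Sum: F(10, 1, 10) = (3000) + (-300) + (20) + (-300) + (-1000) + (1) + (20) + (200) + (2000) = 3641.
Reducing mod 11: 3641 ≡ 0 (mod 11).
Since F(a, b, c) ≡ 0 (mod 11), P lies on the curve.


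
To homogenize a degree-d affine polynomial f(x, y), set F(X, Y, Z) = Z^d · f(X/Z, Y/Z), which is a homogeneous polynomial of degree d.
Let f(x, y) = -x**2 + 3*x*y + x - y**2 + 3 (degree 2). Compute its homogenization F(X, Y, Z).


F(X, Y, Z) = -X**2 + 3*X*Y + X*Z - Y**2 + 3*Z**2

deg(f) = 2.
Substitute x = X/Z, y = Y/Z into f, then multiply by Z^2.
  monomial -1·x^2·y^0 ↦ -1·X^2·Y^0·Z^0.
  monomial 3·x^1·y^1 ↦ 3·X^1·Y^1·Z^0.
  monomial 1·x^1·y^0 ↦ 1·X^1·Y^0·Z^1.
  monomial -1·x^0·y^2 ↦ -1·X^0·Y^2·Z^0.
  monomial 3·x^0·y^0 ↦ 3·X^0·Y^0·Z^2.
Collecting: F(X, Y, Z) = -X**2 + 3*X*Y + X*Z - Y**2 + 3*Z**2.


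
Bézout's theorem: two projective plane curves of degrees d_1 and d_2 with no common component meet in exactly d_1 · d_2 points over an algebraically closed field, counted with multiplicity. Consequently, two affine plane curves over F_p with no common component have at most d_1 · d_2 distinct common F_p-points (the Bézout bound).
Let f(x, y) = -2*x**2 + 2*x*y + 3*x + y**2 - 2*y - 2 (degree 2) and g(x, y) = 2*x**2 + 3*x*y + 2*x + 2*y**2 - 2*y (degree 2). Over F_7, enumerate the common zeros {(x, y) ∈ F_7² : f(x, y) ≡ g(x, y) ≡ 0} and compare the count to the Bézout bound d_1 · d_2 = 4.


Common zeros: {(1, 1), (3, 4), (5, 5), (6, 0)}; count = 4; Bézout bound = 4.

deg(f) = 2, deg(g) = 2, so Bézout bound = 4.
Scan x ∈ F_7. For each x, list the y ∈ F_7 with f(x, y) ≡ 0 and those with g(x, y) ≡ 0 (mod 7); the common zeros in that column are the intersection.
  x = 0: f ≡ 0 at y ∈ ∅; g ≡ 0 at y ∈ {0, 1}; common: ∅.
  x = 1: f ≡ 0 at y ∈ {1, 6}; g ≡ 0 at y ∈ {1, 2}; common: {1}.
  x = 2: f ≡ 0 at y ∈ ∅; g ≡ 0 at y ∈ {2, 3}; common: ∅.
  x = 3: f ≡ 0 at y ∈ {4, 6}; g ≡ 0 at y ∈ {3, 4}; common: {4}.
  x = 4: f ≡ 0 at y ∈ ∅; g ≡ 0 at y ∈ {4, 5}; common: ∅.
  x = 5: f ≡ 0 at y ∈ {1, 5}; g ≡ 0 at y ∈ {5, 6}; common: {5}.
  x = 6: f ≡ 0 at y ∈ {0, 4}; g ≡ 0 at y ∈ {0, 6}; common: {0}.
Collecting: common zeros = {(1, 1), (3, 4), (5, 5), (6, 0)}, so the count is 4.
Comparison with the Bézout bound: 4 ≤ 4 = deg(f)·deg(g), as expected for curves with no common component (the bound is attained).


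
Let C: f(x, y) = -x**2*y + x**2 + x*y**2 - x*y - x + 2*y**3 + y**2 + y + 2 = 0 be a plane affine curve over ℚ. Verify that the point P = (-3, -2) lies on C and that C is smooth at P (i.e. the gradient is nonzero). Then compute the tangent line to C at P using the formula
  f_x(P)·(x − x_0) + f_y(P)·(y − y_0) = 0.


Tangent line at P: -13*x + 27*y + 15 = 0.

Step 1: f(-3, -2) = 0, so P lies on C.
Step 2: partial derivatives
  f_x(x, y) = -2*x*y + 2*x + y**2 - y - 1, f_y(x, y) = -x**2 + 2*x*y - x + 6*y**2 + 2*y + 1.
  f_x(P) = -13, f_y(P) = 27 (gradient nonzero, so P is smooth).
Step 3: tangent line at P: -13·(x − -3) + 27·(y − -2) = 0.
Expanding: -13*x + 27*y + 15 = 0.


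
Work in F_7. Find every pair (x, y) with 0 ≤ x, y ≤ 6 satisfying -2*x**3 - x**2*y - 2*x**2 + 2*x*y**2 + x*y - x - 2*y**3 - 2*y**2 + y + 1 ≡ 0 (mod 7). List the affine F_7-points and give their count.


Affine F_7-points: {(0, 2), (0, 5), (0, 6), (2, 2), (3, 1), (3, 2), (3, 6), (4, 3), (5, 3), (6, 3)}; count = 10.

For each of the 49 pairs (x, y) ∈ F_7², evaluate f(x, y) mod 7. Record the zeros.
  x = 0: [0↦1, 1↦5, 2↦0, 3↦2, 4↦6, 5↦0, 6↦0]  zeros at y ∈ {2, 5, 6}
  x = 1: [0↦3, 1↦2, 2↦3, 3↦1, 4↦5, 5↦3, 6↦4]  zeros at y ∈ ∅
  x = 2: [0↦3, 1↦2, 2↦0, 3↦6, 4↦1, 5↦1, 6↦1]  zeros at y ∈ {2}
  x = 3: [0↦3, 1↦0, 2↦0, 3↦5, 4↦3, 5↦3, 6↦0]  zeros at y ∈ {1, 2, 6}
  x = 4: [0↦5, 1↦5, 2↦5, 3↦0, 4↦6, 5↦4, 6↦3]  zeros at y ∈ {3}
  x = 5: [0↦4, 1↦5, 2↦3, 3↦0, 4↦5, 5↦6, 6↦5]  zeros at y ∈ {3}
  x = 6: [0↦2, 1↦2, 2↦3, 3↦0, 4↦2, 5↦4, 6↦1]  zeros at y ∈ {3}
Collecting zeros: affine points = {(0, 2), (0, 5), (0, 6), (2, 2), (3, 1), (3, 2), (3, 6), (4, 3), (5, 3), (6, 3)}.
Total count |C(F_7)_aff| = 10.


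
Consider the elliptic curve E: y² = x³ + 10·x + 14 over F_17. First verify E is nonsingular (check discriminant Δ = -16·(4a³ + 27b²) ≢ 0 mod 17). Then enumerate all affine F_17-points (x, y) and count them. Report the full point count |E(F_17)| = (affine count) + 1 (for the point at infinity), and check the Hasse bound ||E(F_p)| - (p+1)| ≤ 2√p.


Affine points = {(1, 5), (1, 12), (2, 5), (2, 12), (4, 4), (4, 13), (5, 6), (5, 11), (6, 1), (6, 16), (7, 6), (7, 11), (9, 0), (10, 3), (10, 14), (12, 3), (12, 14), (14, 5), (14, 12)}; affine count = 19; |E(F_17)| = 20.

Discriminant check: Δ ∝ 4a³ + 27b² = 4·10³ + 27·14² = 4·1000 + 27·196 ≡ 10 (mod 17). Nonzero ⇒ E is nonsingular.
For each x ∈ F_17, compute rhs = x³ + 10·x + 14 mod 17, then count y ∈ F_17 with y² ≡ rhs.
  x = 0: rhs = 14, matching y values: none (0 points).
  x = 1: rhs = 8, matching y values: 5, 12 (2 points).
  x = 2: rhs = 8, matching y values: 5, 12 (2 points).
  x = 3: rhs = 3, matching y values: none (0 points).
  x = 4: rhs = 16, matching y values: 4, 13 (2 points).
  x = 5: rhs = 2, matching y values: 6, 11 (2 points).
  x = 6: rhs = 1, matching y values: 1, 16 (2 points).
  x = 7: rhs = 2, matching y values: 6, 11 (2 points).
  x = 8: rhs = 11, matching y values: none (0 points).
  x = 9: rhs = 0, matching y values: 0 (1 points).
  x = 10: rhs = 9, matching y values: 3, 14 (2 points).
  x = 11: rhs = 10, matching y values: none (0 points).
  x = 12: rhs = 9, matching y values: 3, 14 (2 points).
  x = 13: rhs = 12, matching y values: none (0 points).
  x = 14: rhs = 8, matching y values: 5, 12 (2 points).
  x = 15: rhs = 3, matching y values: none (0 points).
  x = 16: rhs = 3, matching y values: none (0 points).
Total affine count: 19.
Full point count |E(F_17)| = 19 + 1 = 20.
Hasse bound: |20 − (17+1)| = |2| = 2 ≤ 2√17 ≈ 8.2462 ✓.


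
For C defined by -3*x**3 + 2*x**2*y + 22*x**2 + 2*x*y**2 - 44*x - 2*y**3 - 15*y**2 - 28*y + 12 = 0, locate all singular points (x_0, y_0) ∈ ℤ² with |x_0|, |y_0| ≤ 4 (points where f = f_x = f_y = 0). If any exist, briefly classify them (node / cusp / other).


Singular points: {(2, -2)}; classification: cusp.

Compute partial derivatives:
  f_x = -9*x**2 + 4*x*y + 44*x + 2*y**2 - 44.
  f_y = 2*x**2 + 4*x*y - 6*y**2 - 30*y - 28.
Scan x_0 ∈ {−4, ..., 4}. For each x_0, f_y(x_0, y) is a polynomial in y; find its integer roots y ∈ {−4, ..., 4}, then test f_x and f at those candidates.
  x = -4: f_y(-4, y) = -6*y**2 - 46*y + 4; no integer root y with |y| ≤ 4.
  x = -3: f_y(-3, y) = -6*y**2 - 42*y - 10; no integer root y with |y| ≤ 4.
  x = -2: f_y(-2, y) = -6*y**2 - 38*y - 20; no integer root y with |y| ≤ 4.
  x = -1: f_y(-1, y) = -6*y**2 - 34*y - 26; no integer root y with |y| ≤ 4.
  x = 0: f_y(0, y) = -6*y**2 - 30*y - 28; no integer root y with |y| ≤ 4.
  x = 1: f_y(1, y) = -6*y**2 - 26*y - 26; no integer root y with |y| ≤ 4.
  x = 2: f_y(2, y) = -6*y**2 - 22*y - 20; vanishes at y ∈ {-2}. (2, -2): f_x = 0, f = 0 — SINGULAR.
  x = 3: f_y(3, y) = -6*y**2 - 18*y - 10; no integer root y with |y| ≤ 4.
  x = 4: f_y(4, y) = -6*y**2 - 14*y + 4; no integer root y with |y| ≤ 4.
Only singular point on the grid: (2, -2).
Classify: substitute x = 2 + u, y = -2 + v and expand: f = -3*u**3 + 2*u**2*v + 2*u*v**2 - 2*v**3 + v**2.
No constant or linear terms (consistent with a singular point). Quadratic part: v**2. Cubic part: -3*u**3 + 2*u**2*v + 2*u*v**2 - 2*v**3.
The quadratic part v**2 is a perfect square, so there is a single (double) tangent line v = 0, i.e. y = -2. Restricting the cubic part to that line (v = 0) leaves -3*u**3 ≠ 0, so f is not divisible by v and the branch is v² ≈ 3*u**3 to lowest order — this is a cusp.
Classification: cusp.


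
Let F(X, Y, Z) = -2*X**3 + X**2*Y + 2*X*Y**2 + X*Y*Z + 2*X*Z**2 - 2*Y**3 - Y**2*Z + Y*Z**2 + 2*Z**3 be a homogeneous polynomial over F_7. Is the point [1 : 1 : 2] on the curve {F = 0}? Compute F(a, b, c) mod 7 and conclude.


F(1,1,2) ≡ 6 (mod 7); P is NOT on the curve.

Evaluate F(1, 1, 2) term-by-term (mod 7).
  -2*X**3 ↦ -2·1·1·1 = -2
  X**2*Y ↦ 1·1·1·1 = 1
  2*X*Y**2 ↦ 2·1·1·1 = 2
  X*Y*Z ↦ 1·1·1·2 = 2
  2*X*Z**2 ↦ 2·1·1·4 = 8
  -2*Y**3 ↦ -2·1·1·1 = -2
  -Y**2*Z ↦ -1·1·1·2 = -2
  Y*Z**2 ↦ 1·1·1·4 = 4
  2*Z**3 ↦ 2·1·1·8 = 16
Sum: F(1, 1, 2) = (-2) + (1) + (2) + (2) + (8) + (-2) + (-2) + (4) + (16) = 27.
Reducing mod 7: 27 ≡ 6 (mod 7).
Since F(a, b, c) ≡ 6 ≠ 0 (mod 7), P does NOT lie on the curve.


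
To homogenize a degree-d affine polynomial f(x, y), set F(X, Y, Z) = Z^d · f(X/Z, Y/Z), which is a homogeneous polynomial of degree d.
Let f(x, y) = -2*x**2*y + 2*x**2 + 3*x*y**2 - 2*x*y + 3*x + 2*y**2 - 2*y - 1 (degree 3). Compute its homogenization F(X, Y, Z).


F(X, Y, Z) = -2*X**2*Y + 2*X**2*Z + 3*X*Y**2 - 2*X*Y*Z + 3*X*Z**2 + 2*Y**2*Z - 2*Y*Z**2 - Z**3

deg(f) = 3.
Substitute x = X/Z, y = Y/Z into f, then multiply by Z^3.
  monomial -2·x^2·y^1 ↦ -2·X^2·Y^1·Z^0.
  monomial 2·x^2·y^0 ↦ 2·X^2·Y^0·Z^1.
  monomial 3·x^1·y^2 ↦ 3·X^1·Y^2·Z^0.
  monomial -2·x^1·y^1 ↦ -2·X^1·Y^1·Z^1.
  monomial 3·x^1·y^0 ↦ 3·X^1·Y^0·Z^2.
  monomial 2·x^0·y^2 ↦ 2·X^0·Y^2·Z^1.
  monomial -2·x^0·y^1 ↦ -2·X^0·Y^1·Z^2.
  monomial -1·x^0·y^0 ↦ -1·X^0·Y^0·Z^3.
Collecting: F(X, Y, Z) = -2*X**2*Y + 2*X**2*Z + 3*X*Y**2 - 2*X*Y*Z + 3*X*Z**2 + 2*Y**2*Z - 2*Y*Z**2 - Z**3.


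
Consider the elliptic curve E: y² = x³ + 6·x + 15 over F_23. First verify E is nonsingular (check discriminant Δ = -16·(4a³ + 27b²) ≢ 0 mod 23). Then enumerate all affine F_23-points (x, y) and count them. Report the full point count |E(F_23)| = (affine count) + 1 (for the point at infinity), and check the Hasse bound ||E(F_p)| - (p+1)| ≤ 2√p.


Affine points = {(2, 9), (2, 14), (5, 3), (5, 20), (7, 3), (7, 20), (8, 0), (9, 4), (9, 19), (11, 3), (11, 20), (13, 6), (13, 17), (17, 4), (17, 19), (20, 4), (20, 19), (21, 8), (21, 15), (22, 10), (22, 13)}; affine count = 21; |E(F_23)| = 22.

Discriminant check: Δ ∝ 4a³ + 27b² = 4·6³ + 27·15² = 4·216 + 27·225 ≡ 16 (mod 23). Nonzero ⇒ E is nonsingular.
For each x ∈ F_23, compute rhs = x³ + 6·x + 15 mod 23, then count y ∈ F_23 with y² ≡ rhs.
  x = 0: rhs = 15, matching y values: none (0 points).
  x = 1: rhs = 22, matching y values: none (0 points).
  x = 2: rhs = 12, matching y values: 9, 14 (2 points).
  x = 3: rhs = 14, matching y values: none (0 points).
  x = 4: rhs = 11, matching y values: none (0 points).
  x = 5: rhs = 9, matching y values: 3, 20 (2 points).
  x = 6: rhs = 14, matching y values: none (0 points).
  x = 7: rhs = 9, matching y values: 3, 20 (2 points).
  x = 8: rhs = 0, matching y values: 0 (1 points).
  x = 9: rhs = 16, matching y values: 4, 19 (2 points).
  x = 10: rhs = 17, matching y values: none (0 points).
  x = 11: rhs = 9, matching y values: 3, 20 (2 points).
  x = 12: rhs = 21, matching y values: none (0 points).
  x = 13: rhs = 13, matching y values: 6, 17 (2 points).
  x = 14: rhs = 14, matching y values: none (0 points).
  x = 15: rhs = 7, matching y values: none (0 points).
  x = 16: rhs = 21, matching y values: none (0 points).
  x = 17: rhs = 16, matching y values: 4, 19 (2 points).
  x = 18: rhs = 21, matching y values: none (0 points).
  x = 19: rhs = 19, matching y values: none (0 points).
  x = 20: rhs = 16, matching y values: 4, 19 (2 points).
  x = 21: rhs = 18, matching y values: 8, 15 (2 points).
  x = 22: rhs = 8, matching y values: 10, 13 (2 points).
Total affine count: 21.
Full point count |E(F_23)| = 21 + 1 = 22.
Hasse bound: |22 − (23+1)| = |-2| = 2 ≤ 2√23 ≈ 9.5917 ✓.


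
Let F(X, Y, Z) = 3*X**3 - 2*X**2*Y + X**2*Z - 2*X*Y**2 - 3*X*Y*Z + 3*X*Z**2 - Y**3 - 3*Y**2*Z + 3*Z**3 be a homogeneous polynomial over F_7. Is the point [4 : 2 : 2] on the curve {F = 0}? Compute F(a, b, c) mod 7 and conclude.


F(4,2,2) ≡ 1 (mod 7); P is NOT on the curve.

Evaluate F(4, 2, 2) term-by-term (mod 7).
  3*X**3 ↦ 3·64·1·1 = 192
  -2*X**2*Y ↦ -2·16·2·1 = -64
  X**2*Z ↦ 1·16·1·2 = 32
  -2*X*Y**2 ↦ -2·4·4·1 = -32
  -3*X*Y*Z ↦ -3·4·2·2 = -48
  3*X*Z**2 ↦ 3·4·1·4 = 48
  -Y**3 ↦ -1·1·8·1 = -8
  -3*Y**2*Z ↦ -3·1·4·2 = -24
  3*Z**3 ↦ 3·1·1·8 = 24
Sum: F(4, 2, 2) = (192) + (-64) + (32) + (-32) + (-48) + (48) + (-8) + (-24) + (24) = 120.
Reducing mod 7: 120 ≡ 1 (mod 7).
Since F(a, b, c) ≡ 1 ≠ 0 (mod 7), P does NOT lie on the curve.


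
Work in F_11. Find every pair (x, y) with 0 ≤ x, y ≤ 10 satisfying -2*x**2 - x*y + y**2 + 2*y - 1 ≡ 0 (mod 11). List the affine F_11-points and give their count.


Affine F_11-points: {(2, 3), (2, 8), (3, 6), (4, 0), (4, 2), (5, 6), (5, 8), (6, 2), (7, 0), (7, 5)}; count = 10.

For each of the 121 pairs (x, y) ∈ F_11², evaluate f(x, y) mod 11. Record the zeros.
  x = 0: [0↦10, 1↦2, 2↦7, 3↦3, 4↦1, 5↦1, 6↦3, 7↦7, 8↦2, 9↦10, 10↦9]  zeros at y ∈ ∅
  x = 1: [0↦8, 1↦10, 2↦3, 3↦9, 4↦6, 5↦5, 6↦6, 7↦9, 8↦3, 9↦10, 10↦8]  zeros at y ∈ ∅
  x = 2: [0↦2, 1↦3, 2↦6, 3↦0, 4↦7, 5↦5, 6↦5, 7↦7, 8↦0, 9↦6, 10↦3]  zeros at y ∈ {3, 8}
  x = 3: [0↦3, 1↦3, 2↦5, 3↦9, 4↦4, 5↦1, 6↦0, 7↦1, 8↦4, 9↦9, 10↦5]  zeros at y ∈ {6}
  x = 4: [0↦0, 1↦10, 2↦0, 3↦3, 4↦8, 5↦4, 6↦2, 7↦2, 8↦4, 9↦8, 10↦3]  zeros at y ∈ {0, 2}
  x = 5: [0↦4, 1↦2, 2↦2, 3↦4, 4↦8, 5↦3, 6↦0, 7↦10, 8↦0, 9↦3, 10↦8]  zeros at y ∈ {6, 8}
  x = 6: [0↦4, 1↦1, 2↦0, 3↦1, 4↦4, 5↦9, 6↦5, 7↦3, 8↦3, 9↦5, 10↦9]  zeros at y ∈ {2}
  x = 7: [0↦0, 1↦7, 2↦5, 3↦5, 4↦7, 5↦0, 6↦6, 7↦3, 8↦2, 9↦3, 10↦6]  zeros at y ∈ {0, 5}
  x = 8: [0↦3, 1↦9, 2↦6, 3↦5, 4↦6, 5↦9, 6↦3, 7↦10, 8↦8, 9↦8, 10↦10]  zeros at y ∈ ∅
  x = 9: [0↦2, 1↦7, 2↦3, 3↦1, 4↦1, 5↦3, 6↦7, 7↦2, 8↦10, 9↦9, 10↦10]  zeros at y ∈ ∅
  x = 10: [0↦8, 1↦1, 2↦7, 3↦4, 4↦3, 5↦4, 6↦7, 7↦1, 8↦8, 9↦6, 10↦6]  zeros at y ∈ ∅
Collecting zeros: affine points = {(2, 3), (2, 8), (3, 6), (4, 0), (4, 2), (5, 6), (5, 8), (6, 2), (7, 0), (7, 5)}.
Total count |C(F_11)_aff| = 10.


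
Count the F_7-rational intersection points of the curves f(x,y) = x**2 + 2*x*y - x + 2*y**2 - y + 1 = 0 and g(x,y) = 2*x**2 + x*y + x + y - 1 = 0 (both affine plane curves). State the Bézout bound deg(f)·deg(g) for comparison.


Common zeros: ∅; count = 0; Bézout bound = 4.

deg(f) = 2, deg(g) = 2, so Bézout bound = 4.
Scan x ∈ F_7. For each x, list the y ∈ F_7 with f(x, y) ≡ 0 and those with g(x, y) ≡ 0 (mod 7); the common zeros in that column are the intersection.
  x = 0: f ≡ 0 at y ∈ {2}; g ≡ 0 at y ∈ {1}; common: ∅.
  x = 1: f ≡ 0 at y ∈ {5}; g ≡ 0 at y ∈ {6}; common: ∅.
  x = 2: f ≡ 0 at y ∈ ∅; g ≡ 0 at y ∈ {4}; common: ∅.
  x = 3: f ≡ 0 at y ∈ {0, 1}; g ≡ 0 at y ∈ {2}; common: ∅.
  x = 4: f ≡ 0 at y ∈ {2, 5}; g ≡ 0 at y ∈ {0}; common: ∅.
  x = 5: f ≡ 0 at y ∈ {0, 6}; g ≡ 0 at y ∈ {5}; common: ∅.
  x = 6: f ≡ 0 at y ∈ ∅; g ≡ 0 at y ∈ {0, 1, 2, 3, 4, 5, 6}; common: ∅.
Collecting: common zeros = ∅, so the count is 0.
Comparison with the Bézout bound: 0 ≤ 4 = deg(f)·deg(g), as expected for curves with no common component (the affine F_7-count falls short of the bound because intersections may lie at infinity, over extension fields, or carry multiplicity).


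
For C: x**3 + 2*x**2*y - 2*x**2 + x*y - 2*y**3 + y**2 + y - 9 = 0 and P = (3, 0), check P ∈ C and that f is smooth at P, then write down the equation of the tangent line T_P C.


Tangent line at P: 15*x + 22*y - 45 = 0.

Step 1: f(3, 0) = 0, so P lies on C.
Step 2: partial derivatives
  f_x(x, y) = 3*x**2 + 4*x*y - 4*x + y, f_y(x, y) = 2*x**2 + x - 6*y**2 + 2*y + 1.
  f_x(P) = 15, f_y(P) = 22 (gradient nonzero, so P is smooth).
Step 3: tangent line at P: 15·(x − 3) + 22·(y − 0) = 0.
Expanding: 15*x + 22*y - 45 = 0.


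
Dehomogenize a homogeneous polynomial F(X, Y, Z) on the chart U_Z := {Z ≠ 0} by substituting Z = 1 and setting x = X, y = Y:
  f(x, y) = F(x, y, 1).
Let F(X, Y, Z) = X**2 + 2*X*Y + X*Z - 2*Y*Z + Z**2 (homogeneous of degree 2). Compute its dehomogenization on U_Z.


f(x, y) = x**2 + 2*x*y + x - 2*y + 1

On U_Z we set Z = 1. Each monomial c·X^i·Y^j·Z^k in F becomes c·x^i·y^j·1^k = c·x^i·y^j.
Substituting Z = 1: F(X, Y, 1) = x**2 + 2*x*y + x - 2*y + 1.
Note: deg(f) ≤ deg(F) = 2; strict inequality happens when F is divisible by Z (lost terms).


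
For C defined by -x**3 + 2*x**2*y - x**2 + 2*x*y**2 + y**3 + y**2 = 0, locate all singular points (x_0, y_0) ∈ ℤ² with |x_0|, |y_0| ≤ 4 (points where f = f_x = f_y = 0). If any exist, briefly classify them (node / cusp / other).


Singular points: {(0, 0)}; classification: node.

Compute partial derivatives:
  f_x = -3*x**2 + 4*x*y - 2*x + 2*y**2.
  f_y = 2*x**2 + 4*x*y + 3*y**2 + 2*y.
Scan x_0 ∈ {−4, ..., 4}. For each x_0, f_y(x_0, y) is a polynomial in y; find its integer roots y ∈ {−4, ..., 4}, then test f_x and f at those candidates.
  x = -4: f_y(-4, y) = 3*y**2 - 14*y + 32; no integer root y with |y| ≤ 4.
  x = -3: f_y(-3, y) = 3*y**2 - 10*y + 18; no integer root y with |y| ≤ 4.
  x = -2: f_y(-2, y) = 3*y**2 - 6*y + 8; no integer root y with |y| ≤ 4.
  x = -1: f_y(-1, y) = 3*y**2 - 2*y + 2; no integer root y with |y| ≤ 4.
  x = 0: f_y(0, y) = 3*y**2 + 2*y; vanishes at y ∈ {0}. (0, 0): f_x = 0, f = 0 — SINGULAR.
  x = 1: f_y(1, y) = 3*y**2 + 6*y + 2; no integer root y with |y| ≤ 4.
  x = 2: f_y(2, y) = 3*y**2 + 10*y + 8; vanishes at y ∈ {-2}. (2, -2): f_x = -24 ≠ 0.
  x = 3: f_y(3, y) = 3*y**2 + 14*y + 18; no integer root y with |y| ≤ 4.
  x = 4: f_y(4, y) = 3*y**2 + 18*y + 32; no integer root y with |y| ≤ 4.
Only singular point on the grid: (0, 0).
Classify: substitute x = 0 + u, y = 0 + v and expand: f = -u**3 + 2*u**2*v - u**2 + 2*u*v**2 + v**3 + v**2.
No constant or linear terms (consistent with a singular point). Quadratic part: -u**2 + v**2. Cubic part: -u**3 + 2*u**2*v + 2*u*v**2 + v**3.
The quadratic part v**2 - u**2 = (v − u)(v + u) splits into two distinct linear factors, so there are two distinct tangent lines y − 0 = ±(x − 0) — this is a node (ordinary double point).
Classification: node.
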